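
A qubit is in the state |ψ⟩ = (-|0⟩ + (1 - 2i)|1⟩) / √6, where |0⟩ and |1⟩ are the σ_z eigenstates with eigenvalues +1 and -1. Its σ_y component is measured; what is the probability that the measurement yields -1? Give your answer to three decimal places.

|-y⟩ = (|0⟩ - i|1⟩)/√2, so ⟨-y|ψ⟩ = (1 + i) / (√2·√6).
P = |1 + i|² / 12 = 2/12.

0.167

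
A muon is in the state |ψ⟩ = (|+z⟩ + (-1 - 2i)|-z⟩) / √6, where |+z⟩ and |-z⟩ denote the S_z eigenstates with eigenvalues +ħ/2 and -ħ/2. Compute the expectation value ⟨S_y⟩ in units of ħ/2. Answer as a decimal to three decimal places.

-0.667

⟨σ_y⟩ = 2 Im(a* b)/(|a|²+|b|²) with a = 1, b = (-1 - 2i).
a* b = (-1 - 2i), so ⟨σ_y⟩ = -4/6.
⟨S_y⟩ = (ħ/2)·⟨σ_y⟩.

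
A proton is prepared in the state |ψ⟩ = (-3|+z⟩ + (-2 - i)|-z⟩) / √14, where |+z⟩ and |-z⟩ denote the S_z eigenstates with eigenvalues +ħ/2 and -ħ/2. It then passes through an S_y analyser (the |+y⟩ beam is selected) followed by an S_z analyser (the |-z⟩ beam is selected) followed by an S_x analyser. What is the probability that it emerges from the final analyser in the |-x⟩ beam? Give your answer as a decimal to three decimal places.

0.179

First analyser (S_y): P(|+y⟩) = |⟨+y|ψ⟩|² = 20/28.
After stage 1 the state is |+y⟩; P(|-z⟩) = |⟨-z|+y⟩|² = 1/2.
After stage 2 the state is |-z⟩; P(|-x⟩) = |⟨-x|-z⟩|² = 1/2.
Joint probability = 20/28 × 1/2 × 1/2 = 0.179.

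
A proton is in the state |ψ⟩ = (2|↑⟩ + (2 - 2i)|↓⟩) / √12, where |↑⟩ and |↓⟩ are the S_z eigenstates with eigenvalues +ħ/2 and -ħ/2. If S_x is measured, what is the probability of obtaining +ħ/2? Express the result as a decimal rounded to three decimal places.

0.833

|+x⟩ = (|↑⟩ + |↓⟩)/√2, so ⟨+x|ψ⟩ = (4 - 2i) / (√2·√12).
P = |4 - 2i|² / 24 = 20/24.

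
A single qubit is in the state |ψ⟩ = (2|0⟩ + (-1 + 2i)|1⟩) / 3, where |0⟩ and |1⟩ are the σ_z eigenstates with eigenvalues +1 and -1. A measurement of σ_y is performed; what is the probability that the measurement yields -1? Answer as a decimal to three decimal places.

0.056

|-y⟩ = (|0⟩ - i|1⟩)/√2, so ⟨-y|ψ⟩ = (-i) / (√2·3).
P = |-i|² / 18 = 1/18.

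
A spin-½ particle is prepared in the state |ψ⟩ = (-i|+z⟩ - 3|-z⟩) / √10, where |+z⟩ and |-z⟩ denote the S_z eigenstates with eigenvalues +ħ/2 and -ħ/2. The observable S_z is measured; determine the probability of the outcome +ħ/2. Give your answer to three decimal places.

0.100

The +ħ/2 outcome corresponds to |+z⟩. Its amplitude in |ψ⟩ is -i/√10.
P = |-i|² / 10 = 1/10.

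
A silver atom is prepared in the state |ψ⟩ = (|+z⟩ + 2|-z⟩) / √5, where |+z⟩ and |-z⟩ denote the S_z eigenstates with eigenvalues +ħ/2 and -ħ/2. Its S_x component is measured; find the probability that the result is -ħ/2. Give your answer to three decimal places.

0.100

|-x⟩ = (|+z⟩ - |-z⟩)/√2, so ⟨-x|ψ⟩ = (-1) / (√2·√5).
P = |-1|² / 10 = 1/10.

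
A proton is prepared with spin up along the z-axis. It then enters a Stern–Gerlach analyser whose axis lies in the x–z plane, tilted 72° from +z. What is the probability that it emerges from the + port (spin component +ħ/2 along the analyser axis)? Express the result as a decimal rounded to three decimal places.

0.655

For spin-½, the probability of finding spin-up along an axis at angle θ to the initial spin direction is cos²(θ/2); spin-down is sin²(θ/2).
θ = 72°, so P = cos²(36°) ≈ 0.655.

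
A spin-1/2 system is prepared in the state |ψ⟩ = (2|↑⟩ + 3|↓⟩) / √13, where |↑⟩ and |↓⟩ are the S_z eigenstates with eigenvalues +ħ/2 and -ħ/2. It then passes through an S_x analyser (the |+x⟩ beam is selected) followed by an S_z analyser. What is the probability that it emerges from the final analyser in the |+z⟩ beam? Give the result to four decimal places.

First analyser (S_x): P(|+x⟩) = |⟨+x|ψ⟩|² = 25/26.
After stage 1 the state is |+x⟩; P(|+z⟩) = |⟨+z|+x⟩|² = 1/2.
Joint probability = 25/26 × 1/2 = 0.4808.

0.4808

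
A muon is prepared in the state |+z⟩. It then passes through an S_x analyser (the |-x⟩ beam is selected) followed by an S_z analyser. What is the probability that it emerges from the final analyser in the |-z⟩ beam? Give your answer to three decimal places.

0.250

First analyser (S_x): from |+z⟩, P(|-x⟩) = 1/2.
After stage 1 the state is |-x⟩; P(|-z⟩) = |⟨-z|-x⟩|² = 1/2.
Joint probability = 1/2 × 1/2 = 0.250.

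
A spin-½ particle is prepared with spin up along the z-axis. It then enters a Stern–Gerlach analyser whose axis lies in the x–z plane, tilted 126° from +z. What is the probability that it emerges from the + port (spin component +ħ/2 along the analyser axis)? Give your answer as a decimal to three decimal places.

0.206

For spin-½, the probability of finding spin-up along an axis at angle θ to the initial spin direction is cos²(θ/2); spin-down is sin²(θ/2).
θ = 126°, so P = cos²(63°) ≈ 0.206.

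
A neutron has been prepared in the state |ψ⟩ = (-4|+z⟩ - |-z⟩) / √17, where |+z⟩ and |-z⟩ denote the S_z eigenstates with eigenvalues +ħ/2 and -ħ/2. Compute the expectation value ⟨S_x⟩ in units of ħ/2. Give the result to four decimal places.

⟨σ_x⟩ = 2 Re(a* b)/(|a|²+|b|²) with a = -4, b = -1.
a* b = 4, so ⟨σ_x⟩ = 8/17.
⟨S_x⟩ = (ħ/2)·⟨σ_x⟩.

0.4706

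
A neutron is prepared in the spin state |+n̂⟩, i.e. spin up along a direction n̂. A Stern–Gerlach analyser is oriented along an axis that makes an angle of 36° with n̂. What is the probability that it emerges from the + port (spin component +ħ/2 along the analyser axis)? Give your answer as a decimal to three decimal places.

0.905

For spin-½, the probability of finding spin-up along an axis at angle θ to the initial spin direction is cos²(θ/2); spin-down is sin²(θ/2).
θ = 36°, so P = cos²(18°) ≈ 0.905.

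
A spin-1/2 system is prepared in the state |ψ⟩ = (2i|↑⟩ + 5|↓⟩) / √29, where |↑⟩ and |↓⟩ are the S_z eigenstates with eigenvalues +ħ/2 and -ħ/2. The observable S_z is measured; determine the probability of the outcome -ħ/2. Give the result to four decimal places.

0.8621

The -ħ/2 outcome corresponds to |↓⟩. Its amplitude in |ψ⟩ is 5/√29.
P = |5|² / 29 = 25/29.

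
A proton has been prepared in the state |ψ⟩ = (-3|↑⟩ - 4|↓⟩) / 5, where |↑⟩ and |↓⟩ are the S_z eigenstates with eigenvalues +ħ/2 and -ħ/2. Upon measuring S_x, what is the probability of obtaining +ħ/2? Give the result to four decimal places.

|+x⟩ = (|↑⟩ + |↓⟩)/√2, so ⟨+x|ψ⟩ = (-7) / (√2·5).
P = |-7|² / 50 = 49/50.

0.9800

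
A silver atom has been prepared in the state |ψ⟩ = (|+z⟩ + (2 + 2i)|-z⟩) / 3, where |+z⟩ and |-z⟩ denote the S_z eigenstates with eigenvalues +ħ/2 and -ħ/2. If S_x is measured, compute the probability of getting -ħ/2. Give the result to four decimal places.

0.2778

|-x⟩ = (|+z⟩ - |-z⟩)/√2, so ⟨-x|ψ⟩ = (-1 - 2i) / (√2·3).
P = |-1 - 2i|² / 18 = 5/18.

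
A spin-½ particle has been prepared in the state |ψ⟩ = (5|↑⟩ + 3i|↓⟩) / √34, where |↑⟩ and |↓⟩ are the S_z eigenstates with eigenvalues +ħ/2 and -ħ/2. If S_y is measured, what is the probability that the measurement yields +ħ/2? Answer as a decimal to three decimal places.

0.941

|+y⟩ = (|↑⟩ + i|↓⟩)/√2, so ⟨+y|ψ⟩ = (8) / (√2·√34).
P = |8|² / 68 = 64/68.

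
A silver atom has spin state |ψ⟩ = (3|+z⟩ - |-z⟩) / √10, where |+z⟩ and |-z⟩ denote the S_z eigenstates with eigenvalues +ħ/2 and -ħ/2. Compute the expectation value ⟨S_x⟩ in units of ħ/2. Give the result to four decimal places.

-0.6000

⟨σ_x⟩ = 2 Re(a* b)/(|a|²+|b|²) with a = 3, b = -1.
a* b = -3, so ⟨σ_x⟩ = -6/10.
⟨S_x⟩ = (ħ/2)·⟨σ_x⟩.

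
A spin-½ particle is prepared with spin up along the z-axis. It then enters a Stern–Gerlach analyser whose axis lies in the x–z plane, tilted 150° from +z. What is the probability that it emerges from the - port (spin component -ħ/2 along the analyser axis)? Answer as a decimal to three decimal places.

0.933

For spin-½, the probability of finding spin-up along an axis at angle θ to the initial spin direction is cos²(θ/2); spin-down is sin²(θ/2).
θ = 150°, so P = sin²(75°) ≈ 0.933.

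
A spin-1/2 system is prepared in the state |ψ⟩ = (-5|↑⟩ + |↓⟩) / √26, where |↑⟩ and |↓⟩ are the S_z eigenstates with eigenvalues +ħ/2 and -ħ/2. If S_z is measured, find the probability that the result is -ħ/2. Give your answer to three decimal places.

0.038

The -ħ/2 outcome corresponds to |↓⟩. Its amplitude in |ψ⟩ is 1/√26.
P = |1|² / 26 = 1/26.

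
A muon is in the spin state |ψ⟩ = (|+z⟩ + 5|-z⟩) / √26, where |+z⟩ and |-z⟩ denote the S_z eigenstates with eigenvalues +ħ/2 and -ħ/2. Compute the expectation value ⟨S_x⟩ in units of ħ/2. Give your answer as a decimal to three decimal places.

⟨σ_x⟩ = 2 Re(a* b)/(|a|²+|b|²) with a = 1, b = 5.
a* b = 5, so ⟨σ_x⟩ = 10/26.
⟨S_x⟩ = (ħ/2)·⟨σ_x⟩.

0.385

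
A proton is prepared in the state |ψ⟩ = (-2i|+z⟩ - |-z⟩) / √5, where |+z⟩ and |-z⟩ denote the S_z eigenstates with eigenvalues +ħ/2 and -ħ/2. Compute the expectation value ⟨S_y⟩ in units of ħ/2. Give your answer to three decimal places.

⟨σ_y⟩ = 2 Im(a* b)/(|a|²+|b|²) with a = -2i, b = -1.
a* b = -2i, so ⟨σ_y⟩ = -4/5.
⟨S_y⟩ = (ħ/2)·⟨σ_y⟩.

-0.800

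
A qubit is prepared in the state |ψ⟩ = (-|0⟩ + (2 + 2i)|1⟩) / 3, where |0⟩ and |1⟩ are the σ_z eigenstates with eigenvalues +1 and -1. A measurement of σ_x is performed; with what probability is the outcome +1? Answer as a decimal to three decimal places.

0.278

|+x⟩ = (|0⟩ + |1⟩)/√2, so ⟨+x|ψ⟩ = (1 + 2i) / (√2·3).
P = |1 + 2i|² / 18 = 5/18.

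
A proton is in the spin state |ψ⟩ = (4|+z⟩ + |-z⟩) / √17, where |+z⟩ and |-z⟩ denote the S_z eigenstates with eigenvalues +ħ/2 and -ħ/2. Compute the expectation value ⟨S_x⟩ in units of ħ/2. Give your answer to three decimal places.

⟨σ_x⟩ = 2 Re(a* b)/(|a|²+|b|²) with a = 4, b = 1.
a* b = 4, so ⟨σ_x⟩ = 8/17.
⟨S_x⟩ = (ħ/2)·⟨σ_x⟩.

0.471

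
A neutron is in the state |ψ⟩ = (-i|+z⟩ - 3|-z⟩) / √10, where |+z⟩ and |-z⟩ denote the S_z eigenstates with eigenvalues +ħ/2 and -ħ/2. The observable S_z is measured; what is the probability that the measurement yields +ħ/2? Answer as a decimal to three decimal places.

0.100

The +ħ/2 outcome corresponds to |+z⟩. Its amplitude in |ψ⟩ is -i/√10.
P = |-i|² / 10 = 1/10.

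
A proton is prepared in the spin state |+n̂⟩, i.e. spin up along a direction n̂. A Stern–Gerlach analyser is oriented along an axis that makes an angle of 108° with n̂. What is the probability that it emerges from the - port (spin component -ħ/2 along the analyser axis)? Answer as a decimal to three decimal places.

For spin-½, the probability of finding spin-up along an axis at angle θ to the initial spin direction is cos²(θ/2); spin-down is sin²(θ/2).
θ = 108°, so P = sin²(54°) ≈ 0.655.

0.655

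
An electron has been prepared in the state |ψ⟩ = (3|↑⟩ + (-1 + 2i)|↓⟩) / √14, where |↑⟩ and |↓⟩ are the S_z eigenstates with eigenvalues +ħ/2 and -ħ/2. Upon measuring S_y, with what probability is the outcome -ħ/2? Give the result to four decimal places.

|-y⟩ = (|↑⟩ - i|↓⟩)/√2, so ⟨-y|ψ⟩ = (1 - i) / (√2·√14).
P = |1 - i|² / 28 = 2/28.

0.0714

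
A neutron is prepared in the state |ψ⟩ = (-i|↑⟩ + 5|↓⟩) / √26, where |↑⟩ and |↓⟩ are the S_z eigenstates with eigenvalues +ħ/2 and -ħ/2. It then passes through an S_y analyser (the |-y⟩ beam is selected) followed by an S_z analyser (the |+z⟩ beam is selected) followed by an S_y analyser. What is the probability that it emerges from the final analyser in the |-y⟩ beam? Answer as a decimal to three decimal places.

First analyser (S_y): P(|-y⟩) = |⟨-y|ψ⟩|² = 16/52.
After stage 1 the state is |-y⟩; P(|+z⟩) = |⟨+z|-y⟩|² = 1/2.
After stage 2 the state is |+z⟩; P(|-y⟩) = |⟨-y|+z⟩|² = 1/2.
Joint probability = 16/52 × 1/2 × 1/2 = 0.077.

0.077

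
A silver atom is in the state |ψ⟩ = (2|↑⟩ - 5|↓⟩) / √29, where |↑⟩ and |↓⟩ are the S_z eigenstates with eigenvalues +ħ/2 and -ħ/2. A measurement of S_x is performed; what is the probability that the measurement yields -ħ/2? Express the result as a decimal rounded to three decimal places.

|-x⟩ = (|↑⟩ - |↓⟩)/√2, so ⟨-x|ψ⟩ = (7) / (√2·√29).
P = |7|² / 58 = 49/58.

0.845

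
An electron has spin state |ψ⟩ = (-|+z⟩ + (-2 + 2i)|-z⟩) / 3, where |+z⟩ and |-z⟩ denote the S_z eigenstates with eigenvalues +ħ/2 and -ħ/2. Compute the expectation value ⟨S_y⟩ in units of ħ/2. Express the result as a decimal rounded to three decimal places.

⟨σ_y⟩ = 2 Im(a* b)/(|a|²+|b|²) with a = -1, b = (-2 + 2i).
a* b = (2 - 2i), so ⟨σ_y⟩ = -4/9.
⟨S_y⟩ = (ħ/2)·⟨σ_y⟩.

-0.444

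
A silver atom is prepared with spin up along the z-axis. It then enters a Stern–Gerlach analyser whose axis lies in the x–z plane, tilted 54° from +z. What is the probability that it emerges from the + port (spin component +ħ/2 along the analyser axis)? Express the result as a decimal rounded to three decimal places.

For spin-½, the probability of finding spin-up along an axis at angle θ to the initial spin direction is cos²(θ/2); spin-down is sin²(θ/2).
θ = 54°, so P = cos²(27°) ≈ 0.794.

0.794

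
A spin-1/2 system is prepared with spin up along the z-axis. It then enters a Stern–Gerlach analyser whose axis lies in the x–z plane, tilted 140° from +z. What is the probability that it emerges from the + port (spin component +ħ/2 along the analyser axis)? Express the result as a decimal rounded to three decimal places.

For spin-½, the probability of finding spin-up along an axis at angle θ to the initial spin direction is cos²(θ/2); spin-down is sin²(θ/2).
θ = 140°, so P = cos²(70°) ≈ 0.117.

0.117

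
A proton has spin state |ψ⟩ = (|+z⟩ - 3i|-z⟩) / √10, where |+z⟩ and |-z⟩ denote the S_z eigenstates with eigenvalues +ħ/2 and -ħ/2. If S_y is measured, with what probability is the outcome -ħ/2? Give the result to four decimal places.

|-y⟩ = (|+z⟩ - i|-z⟩)/√2, so ⟨-y|ψ⟩ = (4) / (√2·√10).
P = |4|² / 20 = 16/20.

0.8000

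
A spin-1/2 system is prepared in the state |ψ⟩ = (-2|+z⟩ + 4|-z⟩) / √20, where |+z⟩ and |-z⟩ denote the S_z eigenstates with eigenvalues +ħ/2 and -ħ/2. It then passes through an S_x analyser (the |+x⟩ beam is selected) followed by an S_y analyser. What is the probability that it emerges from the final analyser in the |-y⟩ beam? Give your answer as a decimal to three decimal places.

0.050

First analyser (S_x): P(|+x⟩) = |⟨+x|ψ⟩|² = 4/40.
After stage 1 the state is |+x⟩; P(|-y⟩) = |⟨-y|+x⟩|² = 1/2.
Joint probability = 4/40 × 1/2 = 0.050.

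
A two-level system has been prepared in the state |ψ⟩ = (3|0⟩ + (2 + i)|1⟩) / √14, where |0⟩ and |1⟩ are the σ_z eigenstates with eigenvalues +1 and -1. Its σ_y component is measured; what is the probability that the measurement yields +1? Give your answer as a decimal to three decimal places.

0.714

|+y⟩ = (|0⟩ + i|1⟩)/√2, so ⟨+y|ψ⟩ = (4 - 2i) / (√2·√14).
P = |4 - 2i|² / 28 = 20/28.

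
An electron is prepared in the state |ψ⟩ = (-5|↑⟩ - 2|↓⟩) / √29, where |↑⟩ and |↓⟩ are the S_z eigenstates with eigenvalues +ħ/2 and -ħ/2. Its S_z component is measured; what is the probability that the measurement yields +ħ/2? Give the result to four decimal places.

The +ħ/2 outcome corresponds to |↑⟩. Its amplitude in |ψ⟩ is -5/√29.
P = |-5|² / 29 = 25/29.

0.8621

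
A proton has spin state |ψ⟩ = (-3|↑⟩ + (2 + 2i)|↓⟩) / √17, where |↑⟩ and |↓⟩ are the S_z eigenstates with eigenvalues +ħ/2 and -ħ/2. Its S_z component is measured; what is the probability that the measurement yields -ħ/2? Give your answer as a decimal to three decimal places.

0.471

The -ħ/2 outcome corresponds to |↓⟩. Its amplitude in |ψ⟩ is (2 + 2i)/√17.
P = |2 + 2i|² / 17 = 8/17.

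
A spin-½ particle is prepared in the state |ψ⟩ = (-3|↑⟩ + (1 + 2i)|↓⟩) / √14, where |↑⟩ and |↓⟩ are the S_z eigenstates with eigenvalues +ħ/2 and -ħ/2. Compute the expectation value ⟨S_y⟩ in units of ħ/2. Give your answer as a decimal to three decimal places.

⟨σ_y⟩ = 2 Im(a* b)/(|a|²+|b|²) with a = -3, b = (1 + 2i).
a* b = (-3 - 6i), so ⟨σ_y⟩ = -12/14.
⟨S_y⟩ = (ħ/2)·⟨σ_y⟩.

-0.857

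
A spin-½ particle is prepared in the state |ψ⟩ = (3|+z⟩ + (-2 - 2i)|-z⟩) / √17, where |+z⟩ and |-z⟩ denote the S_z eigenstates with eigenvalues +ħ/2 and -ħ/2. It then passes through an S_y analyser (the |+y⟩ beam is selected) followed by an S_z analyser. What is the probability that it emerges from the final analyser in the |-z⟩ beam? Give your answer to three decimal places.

First analyser (S_y): P(|+y⟩) = |⟨+y|ψ⟩|² = 5/34.
After stage 1 the state is |+y⟩; P(|-z⟩) = |⟨-z|+y⟩|² = 1/2.
Joint probability = 5/34 × 1/2 = 0.074.

0.074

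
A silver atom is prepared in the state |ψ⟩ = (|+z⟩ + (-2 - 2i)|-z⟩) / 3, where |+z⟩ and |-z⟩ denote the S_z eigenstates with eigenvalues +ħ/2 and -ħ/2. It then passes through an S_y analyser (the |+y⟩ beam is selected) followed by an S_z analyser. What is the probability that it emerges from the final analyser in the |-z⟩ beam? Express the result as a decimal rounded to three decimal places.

0.139

First analyser (S_y): P(|+y⟩) = |⟨+y|ψ⟩|² = 5/18.
After stage 1 the state is |+y⟩; P(|-z⟩) = |⟨-z|+y⟩|² = 1/2.
Joint probability = 5/18 × 1/2 = 0.139.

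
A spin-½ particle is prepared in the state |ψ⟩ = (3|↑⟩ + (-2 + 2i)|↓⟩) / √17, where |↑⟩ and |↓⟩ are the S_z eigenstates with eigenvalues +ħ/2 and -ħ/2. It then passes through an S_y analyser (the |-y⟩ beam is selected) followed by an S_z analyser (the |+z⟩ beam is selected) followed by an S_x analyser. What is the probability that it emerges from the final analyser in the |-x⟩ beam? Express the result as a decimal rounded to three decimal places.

First analyser (S_y): P(|-y⟩) = |⟨-y|ψ⟩|² = 5/34.
After stage 1 the state is |-y⟩; P(|+z⟩) = |⟨+z|-y⟩|² = 1/2.
After stage 2 the state is |+z⟩; P(|-x⟩) = |⟨-x|+z⟩|² = 1/2.
Joint probability = 5/34 × 1/2 × 1/2 = 0.037.

0.037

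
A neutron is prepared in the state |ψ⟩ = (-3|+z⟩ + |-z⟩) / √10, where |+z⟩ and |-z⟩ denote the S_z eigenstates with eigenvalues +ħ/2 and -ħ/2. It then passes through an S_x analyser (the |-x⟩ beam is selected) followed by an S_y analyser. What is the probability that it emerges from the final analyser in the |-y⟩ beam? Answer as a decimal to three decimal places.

First analyser (S_x): P(|-x⟩) = |⟨-x|ψ⟩|² = 16/20.
After stage 1 the state is |-x⟩; P(|-y⟩) = |⟨-y|-x⟩|² = 1/2.
Joint probability = 16/20 × 1/2 = 0.400.

0.400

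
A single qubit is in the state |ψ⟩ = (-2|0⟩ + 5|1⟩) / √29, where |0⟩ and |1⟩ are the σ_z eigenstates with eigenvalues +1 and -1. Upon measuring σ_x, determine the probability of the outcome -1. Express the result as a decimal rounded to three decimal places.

|-x⟩ = (|0⟩ - |1⟩)/√2, so ⟨-x|ψ⟩ = (-7) / (√2·√29).
P = |-7|² / 58 = 49/58.

0.845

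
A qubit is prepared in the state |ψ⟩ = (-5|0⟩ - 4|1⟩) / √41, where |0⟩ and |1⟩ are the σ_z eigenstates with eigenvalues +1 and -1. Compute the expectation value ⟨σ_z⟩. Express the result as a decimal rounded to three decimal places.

0.220

⟨σ_z⟩ = |a|² - |b|² divided by |a|²+|b|², with a, b the |0⟩, |1⟩ amplitudes.
= (25 - 16)/41 = 9/41.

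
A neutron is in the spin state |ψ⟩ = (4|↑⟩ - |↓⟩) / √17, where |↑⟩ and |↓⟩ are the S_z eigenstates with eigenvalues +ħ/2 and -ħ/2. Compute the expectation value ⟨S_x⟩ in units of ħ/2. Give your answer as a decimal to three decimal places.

⟨σ_x⟩ = 2 Re(a* b)/(|a|²+|b|²) with a = 4, b = -1.
a* b = -4, so ⟨σ_x⟩ = -8/17.
⟨S_x⟩ = (ħ/2)·⟨σ_x⟩.

-0.471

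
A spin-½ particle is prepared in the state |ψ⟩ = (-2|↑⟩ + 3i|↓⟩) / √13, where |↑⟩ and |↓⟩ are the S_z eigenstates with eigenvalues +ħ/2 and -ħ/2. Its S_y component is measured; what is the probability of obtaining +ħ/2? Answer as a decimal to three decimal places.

0.038

|+y⟩ = (|↑⟩ + i|↓⟩)/√2, so ⟨+y|ψ⟩ = (1) / (√2·√13).
P = |1|² / 26 = 1/26.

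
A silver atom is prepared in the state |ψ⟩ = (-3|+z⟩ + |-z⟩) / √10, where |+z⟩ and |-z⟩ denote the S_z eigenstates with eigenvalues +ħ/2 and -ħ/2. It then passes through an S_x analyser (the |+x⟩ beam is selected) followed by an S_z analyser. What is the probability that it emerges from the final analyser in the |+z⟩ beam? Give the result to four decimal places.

0.1000

First analyser (S_x): P(|+x⟩) = |⟨+x|ψ⟩|² = 4/20.
After stage 1 the state is |+x⟩; P(|+z⟩) = |⟨+z|+x⟩|² = 1/2.
Joint probability = 4/20 × 1/2 = 0.1000.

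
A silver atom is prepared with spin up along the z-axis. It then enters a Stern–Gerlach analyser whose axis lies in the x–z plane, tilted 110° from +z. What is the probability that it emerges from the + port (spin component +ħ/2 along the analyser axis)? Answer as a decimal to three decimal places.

For spin-½, the probability of finding spin-up along an axis at angle θ to the initial spin direction is cos²(θ/2); spin-down is sin²(θ/2).
θ = 110°, so P = cos²(55°) ≈ 0.329.

0.329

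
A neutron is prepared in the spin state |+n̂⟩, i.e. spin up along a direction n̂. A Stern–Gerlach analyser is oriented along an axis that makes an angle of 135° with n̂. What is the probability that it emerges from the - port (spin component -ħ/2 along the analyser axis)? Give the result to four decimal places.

For spin-½, the probability of finding spin-up along an axis at angle θ to the initial spin direction is cos²(θ/2); spin-down is sin²(θ/2).
θ = 135°, so P = sin²(67.5°) ≈ 0.8536.

0.8536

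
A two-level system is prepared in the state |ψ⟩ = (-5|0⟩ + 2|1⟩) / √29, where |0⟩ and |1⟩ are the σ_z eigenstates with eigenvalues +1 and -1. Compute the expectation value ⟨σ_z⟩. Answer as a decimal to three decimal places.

⟨σ_z⟩ = |a|² - |b|² divided by |a|²+|b|², with a, b the |0⟩, |1⟩ amplitudes.
= (25 - 4)/29 = 21/29.

0.724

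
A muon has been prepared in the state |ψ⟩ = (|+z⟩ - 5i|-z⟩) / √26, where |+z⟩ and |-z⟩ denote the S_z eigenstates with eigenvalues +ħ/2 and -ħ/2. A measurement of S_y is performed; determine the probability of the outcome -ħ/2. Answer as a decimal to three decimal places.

0.692

|-y⟩ = (|+z⟩ - i|-z⟩)/√2, so ⟨-y|ψ⟩ = (6) / (√2·√26).
P = |6|² / 52 = 36/52.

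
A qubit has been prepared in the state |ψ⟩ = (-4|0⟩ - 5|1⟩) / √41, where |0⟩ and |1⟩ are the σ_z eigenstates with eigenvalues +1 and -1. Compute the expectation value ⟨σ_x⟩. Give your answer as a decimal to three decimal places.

⟨σ_x⟩ = 2 Re(a* b)/(|a|²+|b|²) with a = -4, b = -5.
a* b = 20, so ⟨σ_x⟩ = 40/41.

0.976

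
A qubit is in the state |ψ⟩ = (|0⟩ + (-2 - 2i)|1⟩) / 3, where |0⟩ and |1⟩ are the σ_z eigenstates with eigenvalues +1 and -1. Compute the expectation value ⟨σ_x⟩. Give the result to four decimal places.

⟨σ_x⟩ = 2 Re(a* b)/(|a|²+|b|²) with a = 1, b = (-2 - 2i).
a* b = (-2 - 2i), so ⟨σ_x⟩ = -4/9.

-0.4444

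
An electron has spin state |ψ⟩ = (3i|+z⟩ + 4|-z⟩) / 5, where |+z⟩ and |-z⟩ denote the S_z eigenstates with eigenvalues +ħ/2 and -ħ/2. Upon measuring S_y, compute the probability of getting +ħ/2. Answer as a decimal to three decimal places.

|+y⟩ = (|+z⟩ + i|-z⟩)/√2, so ⟨+y|ψ⟩ = (-i) / (√2·5).
P = |-i|² / 50 = 1/50.

0.020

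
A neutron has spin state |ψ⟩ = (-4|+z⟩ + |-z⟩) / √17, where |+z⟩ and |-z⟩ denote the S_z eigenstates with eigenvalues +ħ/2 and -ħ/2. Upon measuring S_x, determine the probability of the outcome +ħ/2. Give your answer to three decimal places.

|+x⟩ = (|+z⟩ + |-z⟩)/√2, so ⟨+x|ψ⟩ = (-3) / (√2·√17).
P = |-3|² / 34 = 9/34.

0.265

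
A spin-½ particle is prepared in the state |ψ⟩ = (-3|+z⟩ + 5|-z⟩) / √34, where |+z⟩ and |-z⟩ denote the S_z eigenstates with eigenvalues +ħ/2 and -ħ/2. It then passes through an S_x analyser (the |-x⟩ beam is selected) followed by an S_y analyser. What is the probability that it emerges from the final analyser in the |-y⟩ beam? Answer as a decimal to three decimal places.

0.471

First analyser (S_x): P(|-x⟩) = |⟨-x|ψ⟩|² = 64/68.
After stage 1 the state is |-x⟩; P(|-y⟩) = |⟨-y|-x⟩|² = 1/2.
Joint probability = 64/68 × 1/2 = 0.471.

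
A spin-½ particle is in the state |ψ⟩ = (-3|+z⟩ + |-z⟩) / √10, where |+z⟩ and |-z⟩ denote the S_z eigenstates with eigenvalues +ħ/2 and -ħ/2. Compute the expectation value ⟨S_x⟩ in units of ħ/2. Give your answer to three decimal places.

⟨σ_x⟩ = 2 Re(a* b)/(|a|²+|b|²) with a = -3, b = 1.
a* b = -3, so ⟨σ_x⟩ = -6/10.
⟨S_x⟩ = (ħ/2)·⟨σ_x⟩.

-0.600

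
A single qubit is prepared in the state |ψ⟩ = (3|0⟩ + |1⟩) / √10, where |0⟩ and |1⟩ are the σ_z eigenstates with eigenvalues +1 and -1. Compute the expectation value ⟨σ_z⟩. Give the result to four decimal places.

0.8000

⟨σ_z⟩ = |a|² - |b|² divided by |a|²+|b|², with a, b the |0⟩, |1⟩ amplitudes.
= (9 - 1)/10 = 8/10.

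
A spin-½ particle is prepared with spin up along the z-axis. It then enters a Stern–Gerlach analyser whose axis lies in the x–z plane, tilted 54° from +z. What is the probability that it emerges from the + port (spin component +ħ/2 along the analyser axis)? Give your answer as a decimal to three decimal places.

0.794

For spin-½, the probability of finding spin-up along an axis at angle θ to the initial spin direction is cos²(θ/2); spin-down is sin²(θ/2).
θ = 54°, so P = cos²(27°) ≈ 0.794.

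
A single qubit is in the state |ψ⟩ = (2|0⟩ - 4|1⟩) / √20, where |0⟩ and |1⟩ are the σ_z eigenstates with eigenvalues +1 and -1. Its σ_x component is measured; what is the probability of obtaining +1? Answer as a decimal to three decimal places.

0.100

|+x⟩ = (|0⟩ + |1⟩)/√2, so ⟨+x|ψ⟩ = (-2) / (√2·√20).
P = |-2|² / 40 = 4/40.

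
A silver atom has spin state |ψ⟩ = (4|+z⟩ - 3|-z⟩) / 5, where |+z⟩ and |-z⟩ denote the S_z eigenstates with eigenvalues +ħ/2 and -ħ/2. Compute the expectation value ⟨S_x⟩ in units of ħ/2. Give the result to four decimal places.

⟨σ_x⟩ = 2 Re(a* b)/(|a|²+|b|²) with a = 4, b = -3.
a* b = -12, so ⟨σ_x⟩ = -24/25.
⟨S_x⟩ = (ħ/2)·⟨σ_x⟩.

-0.9600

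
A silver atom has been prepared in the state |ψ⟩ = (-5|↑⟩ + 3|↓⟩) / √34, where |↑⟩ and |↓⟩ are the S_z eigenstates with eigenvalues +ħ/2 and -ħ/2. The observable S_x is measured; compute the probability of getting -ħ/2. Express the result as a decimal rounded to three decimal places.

|-x⟩ = (|↑⟩ - |↓⟩)/√2, so ⟨-x|ψ⟩ = (-8) / (√2·√34).
P = |-8|² / 68 = 64/68.

0.941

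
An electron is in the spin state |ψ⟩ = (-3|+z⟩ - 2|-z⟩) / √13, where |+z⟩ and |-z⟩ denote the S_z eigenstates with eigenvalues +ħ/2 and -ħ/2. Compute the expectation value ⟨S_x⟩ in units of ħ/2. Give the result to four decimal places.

0.9231

⟨σ_x⟩ = 2 Re(a* b)/(|a|²+|b|²) with a = -3, b = -2.
a* b = 6, so ⟨σ_x⟩ = 12/13.
⟨S_x⟩ = (ħ/2)·⟨σ_x⟩.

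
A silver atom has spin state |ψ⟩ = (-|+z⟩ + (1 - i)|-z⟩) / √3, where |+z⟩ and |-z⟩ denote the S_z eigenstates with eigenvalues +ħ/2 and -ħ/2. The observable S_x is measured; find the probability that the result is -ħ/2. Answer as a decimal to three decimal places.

|-x⟩ = (|+z⟩ - |-z⟩)/√2, so ⟨-x|ψ⟩ = (-2 + i) / (√2·√3).
P = |-2 + i|² / 6 = 5/6.

0.833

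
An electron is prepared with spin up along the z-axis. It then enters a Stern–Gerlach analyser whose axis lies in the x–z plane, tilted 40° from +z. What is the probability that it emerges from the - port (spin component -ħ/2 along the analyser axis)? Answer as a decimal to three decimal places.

For spin-½, the probability of finding spin-up along an axis at angle θ to the initial spin direction is cos²(θ/2); spin-down is sin²(θ/2).
θ = 40°, so P = sin²(20°) ≈ 0.117.

0.117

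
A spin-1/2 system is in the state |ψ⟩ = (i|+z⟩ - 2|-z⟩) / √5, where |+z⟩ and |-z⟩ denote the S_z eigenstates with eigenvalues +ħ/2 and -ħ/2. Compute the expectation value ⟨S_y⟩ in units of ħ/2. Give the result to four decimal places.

0.8000

⟨σ_y⟩ = 2 Im(a* b)/(|a|²+|b|²) with a = i, b = -2.
a* b = 2i, so ⟨σ_y⟩ = 4/5.
⟨S_y⟩ = (ħ/2)·⟨σ_y⟩.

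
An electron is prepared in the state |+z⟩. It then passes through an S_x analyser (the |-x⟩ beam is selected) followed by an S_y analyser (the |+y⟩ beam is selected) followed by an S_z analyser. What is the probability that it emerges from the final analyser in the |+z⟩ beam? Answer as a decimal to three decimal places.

0.125

First analyser (S_x): from |+z⟩, P(|-x⟩) = 1/2.
After stage 1 the state is |-x⟩; P(|+y⟩) = |⟨+y|-x⟩|² = 1/2.
After stage 2 the state is |+y⟩; P(|+z⟩) = |⟨+z|+y⟩|² = 1/2.
Joint probability = 1/2 × 1/2 × 1/2 = 0.125.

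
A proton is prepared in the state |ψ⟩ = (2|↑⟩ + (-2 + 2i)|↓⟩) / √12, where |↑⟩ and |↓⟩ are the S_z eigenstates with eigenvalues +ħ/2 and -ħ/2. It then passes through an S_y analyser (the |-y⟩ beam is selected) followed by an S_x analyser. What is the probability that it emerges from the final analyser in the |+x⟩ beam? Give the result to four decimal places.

0.0833

First analyser (S_y): P(|-y⟩) = |⟨-y|ψ⟩|² = 4/24.
After stage 1 the state is |-y⟩; P(|+x⟩) = |⟨+x|-y⟩|² = 1/2.
Joint probability = 4/24 × 1/2 = 0.0833.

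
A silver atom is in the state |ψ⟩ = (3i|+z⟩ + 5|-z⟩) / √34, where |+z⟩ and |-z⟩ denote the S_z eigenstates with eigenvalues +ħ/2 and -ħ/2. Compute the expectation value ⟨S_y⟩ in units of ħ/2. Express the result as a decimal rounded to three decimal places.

-0.882

⟨σ_y⟩ = 2 Im(a* b)/(|a|²+|b|²) with a = 3i, b = 5.
a* b = -15i, so ⟨σ_y⟩ = -30/34.
⟨S_y⟩ = (ħ/2)·⟨σ_y⟩.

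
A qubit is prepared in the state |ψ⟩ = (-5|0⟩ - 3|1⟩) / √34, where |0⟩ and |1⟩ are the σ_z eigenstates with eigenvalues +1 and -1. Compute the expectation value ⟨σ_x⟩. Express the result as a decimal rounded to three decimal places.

0.882

⟨σ_x⟩ = 2 Re(a* b)/(|a|²+|b|²) with a = -5, b = -3.
a* b = 15, so ⟨σ_x⟩ = 30/34.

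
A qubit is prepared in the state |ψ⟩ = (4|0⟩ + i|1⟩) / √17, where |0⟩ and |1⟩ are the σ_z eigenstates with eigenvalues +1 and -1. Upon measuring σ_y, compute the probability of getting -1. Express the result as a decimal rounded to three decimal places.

|-y⟩ = (|0⟩ - i|1⟩)/√2, so ⟨-y|ψ⟩ = (3) / (√2·√17).
P = |3|² / 34 = 9/34.

0.265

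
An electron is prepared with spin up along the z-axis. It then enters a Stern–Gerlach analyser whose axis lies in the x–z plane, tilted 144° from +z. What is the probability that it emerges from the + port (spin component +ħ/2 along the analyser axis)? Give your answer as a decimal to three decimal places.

For spin-½, the probability of finding spin-up along an axis at angle θ to the initial spin direction is cos²(θ/2); spin-down is sin²(θ/2).
θ = 144°, so P = cos²(72°) ≈ 0.095.

0.095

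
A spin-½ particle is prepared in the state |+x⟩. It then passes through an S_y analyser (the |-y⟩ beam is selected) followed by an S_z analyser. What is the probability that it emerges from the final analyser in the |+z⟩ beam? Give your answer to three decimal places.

0.250

First analyser (S_y): from |+x⟩, P(|-y⟩) = 1/2.
After stage 1 the state is |-y⟩; P(|+z⟩) = |⟨+z|-y⟩|² = 1/2.
Joint probability = 1/2 × 1/2 = 0.250.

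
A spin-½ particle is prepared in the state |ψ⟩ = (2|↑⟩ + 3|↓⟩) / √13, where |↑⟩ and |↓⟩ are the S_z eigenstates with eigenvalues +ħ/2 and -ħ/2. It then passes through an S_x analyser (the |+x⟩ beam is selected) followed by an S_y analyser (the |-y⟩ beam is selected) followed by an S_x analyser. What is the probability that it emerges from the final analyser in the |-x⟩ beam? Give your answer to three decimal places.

0.240

First analyser (S_x): P(|+x⟩) = |⟨+x|ψ⟩|² = 25/26.
After stage 1 the state is |+x⟩; P(|-y⟩) = |⟨-y|+x⟩|² = 1/2.
After stage 2 the state is |-y⟩; P(|-x⟩) = |⟨-x|-y⟩|² = 1/2.
Joint probability = 25/26 × 1/2 × 1/2 = 0.240.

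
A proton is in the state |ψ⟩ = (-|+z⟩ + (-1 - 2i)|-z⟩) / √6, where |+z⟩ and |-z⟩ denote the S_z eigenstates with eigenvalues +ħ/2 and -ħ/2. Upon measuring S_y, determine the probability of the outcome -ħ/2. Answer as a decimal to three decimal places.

|-y⟩ = (|+z⟩ - i|-z⟩)/√2, so ⟨-y|ψ⟩ = (1 - i) / (√2·√6).
P = |1 - i|² / 12 = 2/12.

0.167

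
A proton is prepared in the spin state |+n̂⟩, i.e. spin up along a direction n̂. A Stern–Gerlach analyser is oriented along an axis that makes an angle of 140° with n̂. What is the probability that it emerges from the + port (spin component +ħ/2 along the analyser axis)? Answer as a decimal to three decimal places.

0.117

For spin-½, the probability of finding spin-up along an axis at angle θ to the initial spin direction is cos²(θ/2); spin-down is sin²(θ/2).
θ = 140°, so P = cos²(70°) ≈ 0.117.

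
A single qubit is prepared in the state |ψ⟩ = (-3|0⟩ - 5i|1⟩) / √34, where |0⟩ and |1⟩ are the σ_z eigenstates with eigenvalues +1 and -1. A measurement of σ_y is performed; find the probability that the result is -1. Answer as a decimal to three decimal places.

|-y⟩ = (|0⟩ - i|1⟩)/√2, so ⟨-y|ψ⟩ = (2) / (√2·√34).
P = |2|² / 68 = 4/68.

0.059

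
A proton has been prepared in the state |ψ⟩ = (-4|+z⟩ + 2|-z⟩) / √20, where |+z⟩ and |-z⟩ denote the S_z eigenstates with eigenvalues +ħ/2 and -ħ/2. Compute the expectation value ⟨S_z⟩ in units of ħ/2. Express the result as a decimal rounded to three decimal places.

0.600

⟨σ_z⟩ = |a|² - |b|² divided by |a|²+|b|², with a, b the |+z⟩, |-z⟩ amplitudes.
= (16 - 4)/20 = 12/20.
⟨S_z⟩ = (ħ/2)·⟨σ_z⟩.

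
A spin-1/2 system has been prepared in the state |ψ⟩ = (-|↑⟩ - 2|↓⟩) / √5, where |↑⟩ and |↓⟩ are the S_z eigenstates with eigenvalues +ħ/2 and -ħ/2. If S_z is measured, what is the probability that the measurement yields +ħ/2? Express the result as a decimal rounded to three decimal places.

0.200

The +ħ/2 outcome corresponds to |↑⟩. Its amplitude in |ψ⟩ is -1/√5.
P = |-1|² / 5 = 1/5.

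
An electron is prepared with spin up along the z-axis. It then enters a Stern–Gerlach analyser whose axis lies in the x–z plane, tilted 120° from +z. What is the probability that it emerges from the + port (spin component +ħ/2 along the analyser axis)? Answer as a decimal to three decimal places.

For spin-½, the probability of finding spin-up along an axis at angle θ to the initial spin direction is cos²(θ/2); spin-down is sin²(θ/2).
θ = 120°, so P = cos²(60°) ≈ 0.250.

0.250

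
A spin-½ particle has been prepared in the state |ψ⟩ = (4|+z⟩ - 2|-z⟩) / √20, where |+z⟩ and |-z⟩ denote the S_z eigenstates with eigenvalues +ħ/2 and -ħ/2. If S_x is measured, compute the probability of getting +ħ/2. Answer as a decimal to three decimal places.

|+x⟩ = (|+z⟩ + |-z⟩)/√2, so ⟨+x|ψ⟩ = (2) / (√2·√20).
P = |2|² / 40 = 4/40.

0.100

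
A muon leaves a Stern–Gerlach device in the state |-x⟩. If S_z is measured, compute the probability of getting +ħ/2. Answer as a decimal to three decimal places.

0.500

In the S_z basis, |-x⟩ = (|+z⟩ - |-z⟩)/√2 and |+z⟩ = |+z⟩.
|⟨+z|-x⟩|² = 1/2.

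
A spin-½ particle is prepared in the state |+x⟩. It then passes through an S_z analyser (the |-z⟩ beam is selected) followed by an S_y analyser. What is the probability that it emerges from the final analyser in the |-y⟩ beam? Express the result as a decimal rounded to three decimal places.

0.250

First analyser (S_z): from |+x⟩, P(|-z⟩) = 1/2.
After stage 1 the state is |-z⟩; P(|-y⟩) = |⟨-y|-z⟩|² = 1/2.
Joint probability = 1/2 × 1/2 = 0.250.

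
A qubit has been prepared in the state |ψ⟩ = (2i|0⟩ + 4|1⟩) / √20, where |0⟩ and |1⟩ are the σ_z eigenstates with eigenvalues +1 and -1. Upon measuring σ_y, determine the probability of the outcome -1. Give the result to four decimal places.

|-y⟩ = (|0⟩ - i|1⟩)/√2, so ⟨-y|ψ⟩ = (6i) / (√2·√20).
P = |6i|² / 40 = 36/40.

0.9000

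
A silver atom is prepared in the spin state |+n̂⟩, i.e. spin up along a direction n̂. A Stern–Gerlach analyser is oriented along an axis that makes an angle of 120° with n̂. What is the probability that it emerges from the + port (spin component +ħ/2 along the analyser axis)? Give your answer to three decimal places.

0.250

For spin-½, the probability of finding spin-up along an axis at angle θ to the initial spin direction is cos²(θ/2); spin-down is sin²(θ/2).
θ = 120°, so P = cos²(60°) ≈ 0.250.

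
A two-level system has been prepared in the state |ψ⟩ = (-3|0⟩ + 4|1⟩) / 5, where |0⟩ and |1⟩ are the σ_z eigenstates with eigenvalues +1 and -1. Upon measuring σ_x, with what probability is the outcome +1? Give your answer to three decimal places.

|+x⟩ = (|0⟩ + |1⟩)/√2, so ⟨+x|ψ⟩ = (1) / (√2·5).
P = |1|² / 50 = 1/50.

0.020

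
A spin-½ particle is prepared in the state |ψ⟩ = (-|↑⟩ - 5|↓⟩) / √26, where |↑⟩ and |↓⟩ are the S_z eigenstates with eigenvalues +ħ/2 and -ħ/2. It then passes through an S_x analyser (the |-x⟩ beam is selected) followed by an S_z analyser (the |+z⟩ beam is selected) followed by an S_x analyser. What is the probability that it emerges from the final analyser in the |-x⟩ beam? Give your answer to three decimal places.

First analyser (S_x): P(|-x⟩) = |⟨-x|ψ⟩|² = 16/52.
After stage 1 the state is |-x⟩; P(|+z⟩) = |⟨+z|-x⟩|² = 1/2.
After stage 2 the state is |+z⟩; P(|-x⟩) = |⟨-x|+z⟩|² = 1/2.
Joint probability = 16/52 × 1/2 × 1/2 = 0.077.

0.077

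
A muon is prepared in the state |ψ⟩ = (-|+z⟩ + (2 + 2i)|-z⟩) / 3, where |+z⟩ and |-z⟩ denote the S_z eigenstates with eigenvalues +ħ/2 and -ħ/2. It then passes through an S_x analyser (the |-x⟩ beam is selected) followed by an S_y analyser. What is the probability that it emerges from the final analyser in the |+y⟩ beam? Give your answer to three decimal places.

0.361

First analyser (S_x): P(|-x⟩) = |⟨-x|ψ⟩|² = 13/18.
After stage 1 the state is |-x⟩; P(|+y⟩) = |⟨+y|-x⟩|² = 1/2.
Joint probability = 13/18 × 1/2 = 0.361.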